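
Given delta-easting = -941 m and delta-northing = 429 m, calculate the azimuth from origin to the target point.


az = atan2(-941, 429) = -65.5 deg
adjusted to 0-360: 294.5 degrees

294.5 degrees


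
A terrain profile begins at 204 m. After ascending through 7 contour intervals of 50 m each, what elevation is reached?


elevation = 204 + 7 * 50 = 554 m

554 m


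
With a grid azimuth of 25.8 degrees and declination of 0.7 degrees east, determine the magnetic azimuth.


magnetic azimuth = grid azimuth - declination (east +ve)
mag_az = 25.8 - 0.7 = 25.1 degrees

25.1 degrees


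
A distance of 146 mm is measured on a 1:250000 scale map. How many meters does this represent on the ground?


ground = 146 mm * 250000 / 1000 = 36500.0 m

36500.0 m


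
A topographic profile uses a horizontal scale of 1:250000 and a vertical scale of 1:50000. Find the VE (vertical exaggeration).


VE = horizontal_scale / vertical_scale = 250000 / 50000 = 5.0

5.0x


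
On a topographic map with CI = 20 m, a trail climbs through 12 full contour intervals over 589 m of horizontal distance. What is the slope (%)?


elevation change = 12 * 20 = 240 m
slope = 240 / 589 * 100 = 40.7%

40.7%


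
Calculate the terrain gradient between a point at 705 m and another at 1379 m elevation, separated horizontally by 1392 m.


gradient = (1379 - 705) / 1392 = 674 / 1392 = 0.4842

0.4842


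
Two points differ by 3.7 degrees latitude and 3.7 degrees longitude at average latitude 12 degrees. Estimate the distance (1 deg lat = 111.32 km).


dlat_km = 3.7 * 111.32 = 411.884
dlon_km = 3.7 * 111.32 * cos(12) ≈ 402.883
dist = sqrt(411.884^2 + 402.883^2) ≈ 576.2 km

576.2 km


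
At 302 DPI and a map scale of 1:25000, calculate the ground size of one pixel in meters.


pixel_cm = 2.54 / 302 ≈ 0.008411 cm
ground = pixel_cm * 25000 / 100 = 2.54 * 25000 / (302 * 100) = 63500 / 30200 ≈ 2.1 m

2.1 m


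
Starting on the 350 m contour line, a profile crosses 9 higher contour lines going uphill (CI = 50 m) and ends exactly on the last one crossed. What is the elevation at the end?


elevation = 350 + 9 * 50 = 800 m

800 m


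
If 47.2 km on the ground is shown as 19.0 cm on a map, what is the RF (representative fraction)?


ground = 47.2 km = 4720000 cm; RF denominator = ground / map = 4720000 / 19.0 ≈ 248421; RF = 1:248421

1:248421


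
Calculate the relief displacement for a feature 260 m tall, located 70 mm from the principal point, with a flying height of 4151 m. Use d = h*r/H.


d = h * r / H = 260 * 70 / 4151 = 4.38 mm

4.38 mm


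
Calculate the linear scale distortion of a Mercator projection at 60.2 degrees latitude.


SF = 1 / cos(60.2) = 1 / 0.496974 = 2.012

2.012


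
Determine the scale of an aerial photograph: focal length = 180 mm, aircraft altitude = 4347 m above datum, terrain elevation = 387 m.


scale = f / (H - h) = 180 mm / 3960 m = 180 / 3960000 = 1:22000

1:22000


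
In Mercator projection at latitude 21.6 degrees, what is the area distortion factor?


area_distortion = 1/cos^2(21.6) = 1.157

1.157


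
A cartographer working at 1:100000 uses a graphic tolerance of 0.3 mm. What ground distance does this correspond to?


ground = 0.3 mm * 100000 / 1000 = 30.0 m

30.0 m


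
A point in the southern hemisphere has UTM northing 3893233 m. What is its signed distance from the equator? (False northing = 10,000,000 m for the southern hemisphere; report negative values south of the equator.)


For southern: actual = 3893233 - 10000000 = -6106767 m

-6106767 m


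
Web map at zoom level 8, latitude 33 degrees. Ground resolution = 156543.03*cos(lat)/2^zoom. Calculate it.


res = 156543.03 * cos(33) / 2^8 = 156543.03 * 0.83867057 / 256 = 512.84 m/pixel

512.84 m/pixel


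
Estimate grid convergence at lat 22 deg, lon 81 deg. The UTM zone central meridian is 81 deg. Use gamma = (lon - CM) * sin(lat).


gamma = (81 - 81) * sin(22) = 0 * 0.374607 = 0.0 degrees

0.0 degrees


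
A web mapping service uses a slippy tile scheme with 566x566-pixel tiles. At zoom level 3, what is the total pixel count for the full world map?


tiles per axis = 2^3 = 8
total tiles = 8^2 = 64
pixels per axis = 8 * 566 = 4528
total pixels = 4528^2 = 20502784

20502784 pixels


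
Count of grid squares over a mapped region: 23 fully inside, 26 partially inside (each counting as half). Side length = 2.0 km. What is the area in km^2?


effective squares = 23 + 26 * 0.5 = 36.0
area = 36.0 * 4.0 = 144.0 km^2

144.0 km^2


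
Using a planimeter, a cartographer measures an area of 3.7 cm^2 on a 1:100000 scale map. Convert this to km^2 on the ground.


ground_area = 3.7 * (100000/100)^2 = 3700000.0 m^2 = 3.7 km^2

3.7 km^2


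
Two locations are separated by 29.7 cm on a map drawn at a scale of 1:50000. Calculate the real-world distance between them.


ground = 29.7 cm * 50000 / 100 = 14850.0 m = 14.85 km

14.85 km


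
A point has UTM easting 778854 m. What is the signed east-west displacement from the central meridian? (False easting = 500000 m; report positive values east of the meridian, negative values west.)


displacement = 778854 - 500000 = 278854 m

278854 m


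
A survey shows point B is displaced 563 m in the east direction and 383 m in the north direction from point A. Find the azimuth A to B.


az = atan2(563, 383) = 55.8 deg
adjusted to 0-360: 55.8 degrees

55.8 degrees


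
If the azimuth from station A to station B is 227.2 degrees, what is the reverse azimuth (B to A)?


back azimuth = (227.2 + 180) mod 360 = 47.2 degrees

47.2 degrees


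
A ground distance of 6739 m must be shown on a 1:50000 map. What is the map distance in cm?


map_cm = 6739 * 100 / 50000 = 13.478 cm ≈ 13.48 cm

13.48 cm


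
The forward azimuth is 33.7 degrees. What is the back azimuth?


back azimuth = (33.7 + 180) mod 360 = 213.7 degrees

213.7 degrees


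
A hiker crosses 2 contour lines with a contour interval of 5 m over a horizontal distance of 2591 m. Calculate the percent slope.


elevation change = 2 * 5 = 10 m
slope = 10 / 2591 * 100 = 0.4%

0.4%


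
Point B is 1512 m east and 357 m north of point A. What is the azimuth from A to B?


az = atan2(1512, 357) = 76.7 deg
adjusted to 0-360: 76.7 degrees

76.7 degrees


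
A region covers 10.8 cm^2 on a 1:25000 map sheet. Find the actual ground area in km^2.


ground_area = 10.8 * (25000/100)^2 = 675000.0 m^2 = 0.675 km^2

0.675 km^2


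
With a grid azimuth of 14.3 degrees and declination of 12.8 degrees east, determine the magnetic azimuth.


magnetic azimuth = grid azimuth - declination (east +ve)
mag_az = 14.3 - 12.8 = 1.5 degrees

1.5 degrees


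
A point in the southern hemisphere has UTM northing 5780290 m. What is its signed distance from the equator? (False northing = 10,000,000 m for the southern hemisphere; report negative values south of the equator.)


For southern: actual = 5780290 - 10000000 = -4219710 m

-4219710 m


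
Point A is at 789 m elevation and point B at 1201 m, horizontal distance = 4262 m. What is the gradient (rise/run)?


gradient = (1201 - 789) / 4262 = 412 / 4262 = 0.0967

0.0967


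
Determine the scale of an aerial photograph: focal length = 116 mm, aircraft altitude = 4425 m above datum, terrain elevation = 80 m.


scale = f / (H - h) = 116 mm / 4345 m = 116 / 4345000 = 1:37457

1:37457


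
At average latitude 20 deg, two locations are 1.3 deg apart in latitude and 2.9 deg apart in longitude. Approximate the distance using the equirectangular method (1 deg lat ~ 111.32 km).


dlat_km = 1.3 * 111.32 = 144.716
dlon_km = 2.9 * 111.32 * cos(20) ≈ 303.359
dist = sqrt(144.716^2 + 303.359^2) ≈ 336.1 km

336.1 km


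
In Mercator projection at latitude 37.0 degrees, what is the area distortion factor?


area_distortion = 1/cos^2(37.0) = 1.568

1.568


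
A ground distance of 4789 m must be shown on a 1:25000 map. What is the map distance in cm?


map_cm = 4789 * 100 / 25000 = 19.156 cm ≈ 19.16 cm

19.16 cm


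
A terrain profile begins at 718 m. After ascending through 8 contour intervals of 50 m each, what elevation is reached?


elevation = 718 + 8 * 50 = 1118 m

1118 m


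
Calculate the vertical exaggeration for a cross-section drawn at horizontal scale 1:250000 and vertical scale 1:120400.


VE = horizontal_scale / vertical_scale = 250000 / 120400 ≈ 2.1

2.1x


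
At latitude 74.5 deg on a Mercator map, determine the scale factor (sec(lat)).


SF = 1 / cos(74.5) = 1 / 0.267238 = 3.742

3.742


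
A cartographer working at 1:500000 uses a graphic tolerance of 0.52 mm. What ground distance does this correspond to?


ground = 0.52 mm * 500000 / 1000 = 260.0 m

260.0 m


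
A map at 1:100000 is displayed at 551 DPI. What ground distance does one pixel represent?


pixel_cm = 2.54 / 551 ≈ 0.00461 cm
ground = pixel_cm * 100000 / 100 = 2.54 * 100000 / (551 * 100) = 254000 / 55100 ≈ 4.61 m

4.61 m


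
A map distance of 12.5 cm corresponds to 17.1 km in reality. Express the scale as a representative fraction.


ground = 17.1 km = 1710000 cm; RF denominator = ground / map = 1710000 / 12.5 = 136800; RF = 1:136800

1:136800


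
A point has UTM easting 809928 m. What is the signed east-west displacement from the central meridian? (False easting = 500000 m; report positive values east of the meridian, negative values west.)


displacement = 809928 - 500000 = 309928 m

309928 m


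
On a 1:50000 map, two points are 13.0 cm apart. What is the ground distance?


ground = 13.0 cm * 50000 / 100 = 6500.0 m = 6.5 km

6.5 km


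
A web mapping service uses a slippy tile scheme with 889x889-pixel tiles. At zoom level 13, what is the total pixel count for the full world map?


tiles per axis = 2^13 = 8192
total tiles = 8192^2 = 67108864
pixels per axis = 8192 * 889 = 7282688
total pixels = 7282688^2 = 53037544505344

53037544505344 pixels


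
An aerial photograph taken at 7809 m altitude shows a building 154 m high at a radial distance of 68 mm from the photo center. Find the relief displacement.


d = h * r / H = 154 * 68 / 7809 = 1.34 mm

1.34 mm


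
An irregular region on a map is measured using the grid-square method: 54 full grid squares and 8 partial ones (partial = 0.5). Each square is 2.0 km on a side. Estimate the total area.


effective squares = 54 + 8 * 0.5 = 58.0
area = 58.0 * 4.0 = 232.0 km^2

232.0 km^2


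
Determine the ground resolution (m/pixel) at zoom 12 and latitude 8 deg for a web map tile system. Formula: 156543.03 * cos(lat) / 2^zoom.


res = 156543.03 * cos(8) / 2^12 = 156543.03 * 0.99026807 / 4096 = 37.85 m/pixel

37.85 m/pixel


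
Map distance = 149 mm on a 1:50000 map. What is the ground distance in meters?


ground = 149 mm * 50000 / 1000 = 7450.0 m

7450.0 m


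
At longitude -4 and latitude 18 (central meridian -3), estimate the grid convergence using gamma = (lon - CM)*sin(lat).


gamma = (-4 - -3) * sin(18) = -1 * 0.309017 = -0.309 degrees

-0.309 degrees


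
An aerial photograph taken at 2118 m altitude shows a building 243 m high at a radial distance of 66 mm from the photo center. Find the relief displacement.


d = h * r / H = 243 * 66 / 2118 = 7.57 mm

7.57 mm


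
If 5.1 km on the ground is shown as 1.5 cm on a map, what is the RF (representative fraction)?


ground = 5.1 km = 510000 cm; RF denominator = ground / map = 510000 / 1.5 = 340000; RF = 1:340000

1:340000


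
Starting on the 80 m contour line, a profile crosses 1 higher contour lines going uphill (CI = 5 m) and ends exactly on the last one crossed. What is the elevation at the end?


elevation = 80 + 1 * 5 = 85 m

85 m


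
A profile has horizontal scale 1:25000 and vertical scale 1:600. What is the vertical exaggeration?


VE = horizontal_scale / vertical_scale = 25000 / 600 ≈ 41.7

41.7x


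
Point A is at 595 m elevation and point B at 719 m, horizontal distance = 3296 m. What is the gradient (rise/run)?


gradient = (719 - 595) / 3296 = 124 / 3296 = 0.0376

0.0376


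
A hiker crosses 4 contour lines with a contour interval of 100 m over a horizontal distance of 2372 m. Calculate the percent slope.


elevation change = 4 * 100 = 400 m
slope = 400 / 2372 * 100 = 16.9%

16.9%


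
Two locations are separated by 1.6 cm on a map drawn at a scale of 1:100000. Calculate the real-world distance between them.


ground = 1.6 cm * 100000 / 100 = 1600.0 m = 1.6 km

1.6 km


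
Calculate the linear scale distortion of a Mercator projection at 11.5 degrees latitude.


SF = 1 / cos(11.5) = 1 / 0.979925 = 1.02

1.02


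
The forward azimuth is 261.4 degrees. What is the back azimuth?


back azimuth = (261.4 + 180) mod 360 = 81.4 degrees

81.4 degrees


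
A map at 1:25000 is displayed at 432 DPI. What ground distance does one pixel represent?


pixel_cm = 2.54 / 432 ≈ 0.00588 cm
ground = pixel_cm * 25000 / 100 = 2.54 * 25000 / (432 * 100) = 63500 / 43200 ≈ 1.47 m

1.47 m


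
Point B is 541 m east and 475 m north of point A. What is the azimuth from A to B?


az = atan2(541, 475) = 48.7 deg
adjusted to 0-360: 48.7 degrees

48.7 degrees


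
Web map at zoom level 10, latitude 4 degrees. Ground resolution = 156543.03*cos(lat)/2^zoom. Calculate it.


res = 156543.03 * cos(4) / 2^10 = 156543.03 * 0.99756405 / 1024 = 152.5 m/pixel

152.5 m/pixel


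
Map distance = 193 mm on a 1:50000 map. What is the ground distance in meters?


ground = 193 mm * 50000 / 1000 = 9650.0 m

9650.0 m


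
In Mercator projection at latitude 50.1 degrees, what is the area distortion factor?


area_distortion = 1/cos^2(50.1) = 2.43

2.43


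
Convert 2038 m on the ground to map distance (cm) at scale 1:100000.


map_cm = 2038 * 100 / 100000 = 2.038 cm ≈ 2.04 cm

2.04 cm


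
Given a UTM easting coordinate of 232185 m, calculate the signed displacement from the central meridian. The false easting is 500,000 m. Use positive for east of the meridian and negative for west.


displacement = 232185 - 500000 = -267815 m

-267815 m


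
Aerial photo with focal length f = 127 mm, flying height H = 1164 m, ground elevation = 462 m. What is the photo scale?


scale = f / (H - h) = 127 mm / 702 m = 127 / 702000 = 1:5528

1:5528


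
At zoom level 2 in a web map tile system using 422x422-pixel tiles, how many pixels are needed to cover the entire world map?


tiles per axis = 2^2 = 4
total tiles = 4^2 = 16
pixels per axis = 4 * 422 = 1688
total pixels = 1688^2 = 2849344

2849344 pixels


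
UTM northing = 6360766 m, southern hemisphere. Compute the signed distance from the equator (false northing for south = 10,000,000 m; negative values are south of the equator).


For southern: actual = 6360766 - 10000000 = -3639234 m

-3639234 m


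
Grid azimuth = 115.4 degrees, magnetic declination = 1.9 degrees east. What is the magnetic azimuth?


magnetic azimuth = grid azimuth - declination (east +ve)
mag_az = 115.4 - 1.9 = 113.5 degrees

113.5 degrees


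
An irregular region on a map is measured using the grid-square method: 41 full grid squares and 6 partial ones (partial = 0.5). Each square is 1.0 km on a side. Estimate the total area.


effective squares = 41 + 6 * 0.5 = 44.0
area = 44.0 * 1.0 = 44.0 km^2

44.0 km^2


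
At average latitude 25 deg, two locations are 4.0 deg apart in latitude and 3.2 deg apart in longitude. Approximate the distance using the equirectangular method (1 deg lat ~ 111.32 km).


dlat_km = 4.0 * 111.32 = 445.28
dlon_km = 3.2 * 111.32 * cos(25) ≈ 322.849
dist = sqrt(445.28^2 + 322.849^2) ≈ 550.0 km

550.0 km


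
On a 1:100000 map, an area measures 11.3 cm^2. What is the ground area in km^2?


ground_area = 11.3 * (100000/100)^2 = 11300000.0 m^2 = 11.3 km^2

11.3 km^2


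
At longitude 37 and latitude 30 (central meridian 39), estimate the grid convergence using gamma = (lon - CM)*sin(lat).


gamma = (37 - 39) * sin(30) = -2 * 0.5 = -1.0 degrees

-1.0 degrees


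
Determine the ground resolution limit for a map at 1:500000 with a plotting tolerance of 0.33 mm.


ground = 0.33 mm * 500000 / 1000 = 165.0 m

165.0 m


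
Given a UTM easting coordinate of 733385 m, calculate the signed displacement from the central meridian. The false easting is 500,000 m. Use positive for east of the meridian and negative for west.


displacement = 733385 - 500000 = 233385 m

233385 m


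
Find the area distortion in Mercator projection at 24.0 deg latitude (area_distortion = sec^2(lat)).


area_distortion = 1/cos^2(24.0) = 1.198

1.198


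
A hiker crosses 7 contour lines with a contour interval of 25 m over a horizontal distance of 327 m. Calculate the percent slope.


elevation change = 7 * 25 = 175 m
slope = 175 / 327 * 100 = 53.5%

53.5%


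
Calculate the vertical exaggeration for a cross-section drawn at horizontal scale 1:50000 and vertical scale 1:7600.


VE = horizontal_scale / vertical_scale = 50000 / 7600 ≈ 6.6

6.6x


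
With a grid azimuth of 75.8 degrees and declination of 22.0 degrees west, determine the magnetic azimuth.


magnetic azimuth = grid azimuth - declination (east +ve)
mag_az = 75.8 - -22.0 = 97.8 degrees

97.8 degrees


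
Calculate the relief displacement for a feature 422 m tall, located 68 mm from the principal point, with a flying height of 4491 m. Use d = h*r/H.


d = h * r / H = 422 * 68 / 4491 = 6.39 mm

6.39 mm


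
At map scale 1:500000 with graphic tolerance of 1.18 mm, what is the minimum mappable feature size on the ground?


ground = 1.18 mm * 500000 / 1000 = 590.0 m

590.0 m


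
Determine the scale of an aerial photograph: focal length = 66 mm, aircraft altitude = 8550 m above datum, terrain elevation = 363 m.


scale = f / (H - h) = 66 mm / 8187 m = 66 / 8187000 = 1:124045

1:124045


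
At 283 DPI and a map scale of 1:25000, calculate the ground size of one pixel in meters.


pixel_cm = 2.54 / 283 ≈ 0.008975 cm
ground = pixel_cm * 25000 / 100 = 2.54 * 25000 / (283 * 100) = 63500 / 28300 ≈ 2.24 m

2.24 m


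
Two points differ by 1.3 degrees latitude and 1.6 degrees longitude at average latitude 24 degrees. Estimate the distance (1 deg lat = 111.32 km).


dlat_km = 1.3 * 111.32 = 144.716
dlon_km = 1.6 * 111.32 * cos(24) ≈ 162.713
dist = sqrt(144.716^2 + 162.713^2) ≈ 217.8 km

217.8 km


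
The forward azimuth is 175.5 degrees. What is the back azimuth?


back azimuth = (175.5 + 180) mod 360 = 355.5 degrees

355.5 degrees


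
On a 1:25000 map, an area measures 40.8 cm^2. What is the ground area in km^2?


ground_area = 40.8 * (25000/100)^2 = 2550000.0 m^2 = 2.55 km^2

2.55 km^2


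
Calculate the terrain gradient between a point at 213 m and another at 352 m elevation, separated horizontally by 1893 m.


gradient = (352 - 213) / 1893 = 139 / 1893 = 0.0734

0.0734


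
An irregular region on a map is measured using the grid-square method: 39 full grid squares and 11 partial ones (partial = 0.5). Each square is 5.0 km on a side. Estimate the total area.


effective squares = 39 + 11 * 0.5 = 44.5
area = 44.5 * 25.0 = 1112.5 km^2

1112.5 km^2


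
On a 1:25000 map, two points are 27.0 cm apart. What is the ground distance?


ground = 27.0 cm * 25000 / 100 = 6750.0 m = 6.75 km

6.75 km


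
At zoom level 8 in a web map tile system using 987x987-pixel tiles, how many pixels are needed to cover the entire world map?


tiles per axis = 2^8 = 256
total tiles = 256^2 = 65536
pixels per axis = 256 * 987 = 252672
total pixels = 252672^2 = 63843139584

63843139584 pixels


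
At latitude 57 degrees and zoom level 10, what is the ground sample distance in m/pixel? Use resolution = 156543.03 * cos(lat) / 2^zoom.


res = 156543.03 * cos(57) / 2^10 = 156543.03 * 0.54463904 / 1024 = 83.26 m/pixel

83.26 m/pixel


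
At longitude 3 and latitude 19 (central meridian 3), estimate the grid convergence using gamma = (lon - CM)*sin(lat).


gamma = (3 - 3) * sin(19) = 0 * 0.325568 = 0.0 degrees

0.0 degrees


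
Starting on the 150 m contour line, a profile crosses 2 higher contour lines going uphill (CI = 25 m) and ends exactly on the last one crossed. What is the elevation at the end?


elevation = 150 + 2 * 25 = 200 m

200 m


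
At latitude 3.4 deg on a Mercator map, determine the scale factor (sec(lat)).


SF = 1 / cos(3.4) = 1 / 0.99824 = 1.002

1.002


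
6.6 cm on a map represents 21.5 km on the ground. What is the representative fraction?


ground = 21.5 km = 2150000 cm; RF denominator = ground / map = 2150000 / 6.6 ≈ 325758; RF = 1:325758

1:325758


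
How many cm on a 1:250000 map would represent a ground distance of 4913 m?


map_cm = 4913 * 100 / 250000 = 1.9652 cm ≈ 1.97 cm

1.97 cm


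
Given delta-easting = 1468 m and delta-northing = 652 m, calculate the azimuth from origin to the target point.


az = atan2(1468, 652) = 66.1 deg
adjusted to 0-360: 66.1 degrees

66.1 degrees


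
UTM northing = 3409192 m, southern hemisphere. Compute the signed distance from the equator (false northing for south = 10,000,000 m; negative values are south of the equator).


For southern: actual = 3409192 - 10000000 = -6590808 m

-6590808 m


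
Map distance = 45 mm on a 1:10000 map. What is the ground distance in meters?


ground = 45 mm * 10000 / 1000 = 450.0 m

450.0 m


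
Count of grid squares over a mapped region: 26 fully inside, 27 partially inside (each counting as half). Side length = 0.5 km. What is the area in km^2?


effective squares = 26 + 27 * 0.5 = 39.5
area = 39.5 * 0.25 = 9.875 km^2

9.875 km^2


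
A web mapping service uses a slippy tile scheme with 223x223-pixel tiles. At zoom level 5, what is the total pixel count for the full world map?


tiles per axis = 2^5 = 32
total tiles = 32^2 = 1024
pixels per axis = 32 * 223 = 7136
total pixels = 7136^2 = 50922496

50922496 pixels


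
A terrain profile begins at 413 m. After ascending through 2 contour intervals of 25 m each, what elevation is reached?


elevation = 413 + 2 * 25 = 463 m

463 m


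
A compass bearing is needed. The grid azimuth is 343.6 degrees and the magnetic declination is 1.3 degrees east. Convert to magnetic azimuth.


magnetic azimuth = grid azimuth - declination (east +ve)
mag_az = 343.6 - 1.3 = 342.3 degrees

342.3 degrees


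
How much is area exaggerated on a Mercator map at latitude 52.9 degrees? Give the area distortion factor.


area_distortion = 1/cos^2(52.9) = 2.748

2.748


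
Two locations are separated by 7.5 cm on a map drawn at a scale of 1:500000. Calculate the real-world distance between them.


ground = 7.5 cm * 500000 / 100 = 37500.0 m = 37.5 km

37.5 km


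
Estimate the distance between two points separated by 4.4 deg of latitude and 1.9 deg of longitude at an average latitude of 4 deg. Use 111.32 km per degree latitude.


dlat_km = 4.4 * 111.32 = 489.808
dlon_km = 1.9 * 111.32 * cos(4) ≈ 210.993
dist = sqrt(489.808^2 + 210.993^2) ≈ 533.3 km

533.3 km


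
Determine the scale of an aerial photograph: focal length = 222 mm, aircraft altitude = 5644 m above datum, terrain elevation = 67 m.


scale = f / (H - h) = 222 mm / 5577 m = 222 / 5577000 = 1:25122

1:25122


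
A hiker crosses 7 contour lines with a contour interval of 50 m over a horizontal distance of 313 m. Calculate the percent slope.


elevation change = 7 * 50 = 350 m
slope = 350 / 313 * 100 = 111.8%

111.8%


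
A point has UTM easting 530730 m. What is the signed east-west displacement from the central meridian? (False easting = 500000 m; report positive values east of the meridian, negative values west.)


displacement = 530730 - 500000 = 30730 m

30730 m


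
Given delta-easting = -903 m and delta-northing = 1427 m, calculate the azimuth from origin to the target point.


az = atan2(-903, 1427) = -32.3 deg
adjusted to 0-360: 327.7 degrees

327.7 degrees


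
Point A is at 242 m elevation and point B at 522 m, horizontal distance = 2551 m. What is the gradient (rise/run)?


gradient = (522 - 242) / 2551 = 280 / 2551 = 0.1098

0.1098


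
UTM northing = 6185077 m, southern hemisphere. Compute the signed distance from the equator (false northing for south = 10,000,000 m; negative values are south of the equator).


For southern: actual = 6185077 - 10000000 = -3814923 m

-3814923 m


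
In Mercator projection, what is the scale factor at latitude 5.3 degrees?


SF = 1 / cos(5.3) = 1 / 0.995725 = 1.004

1.004


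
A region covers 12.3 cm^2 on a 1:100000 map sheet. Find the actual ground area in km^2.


ground_area = 12.3 * (100000/100)^2 = 12300000.0 m^2 = 12.3 km^2

12.3 km^2


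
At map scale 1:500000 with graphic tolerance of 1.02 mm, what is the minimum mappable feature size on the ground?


ground = 1.02 mm * 500000 / 1000 = 510.0 m

510.0 m


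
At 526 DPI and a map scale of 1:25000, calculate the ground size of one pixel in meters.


pixel_cm = 2.54 / 526 ≈ 0.004829 cm
ground = pixel_cm * 25000 / 100 = 2.54 * 25000 / (526 * 100) = 63500 / 52600 ≈ 1.21 m

1.21 m


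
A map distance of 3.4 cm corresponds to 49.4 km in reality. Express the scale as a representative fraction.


ground = 49.4 km = 4940000 cm; RF denominator = ground / map = 4940000 / 3.4 ≈ 1452941; RF = 1:1452941

1:1452941


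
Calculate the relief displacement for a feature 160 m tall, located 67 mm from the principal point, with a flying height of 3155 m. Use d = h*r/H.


d = h * r / H = 160 * 67 / 3155 = 3.4 mm

3.4 mm


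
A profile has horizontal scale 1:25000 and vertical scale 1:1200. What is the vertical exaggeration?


VE = horizontal_scale / vertical_scale = 25000 / 1200 ≈ 20.8

20.8x


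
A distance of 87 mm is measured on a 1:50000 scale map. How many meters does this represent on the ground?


ground = 87 mm * 50000 / 1000 = 4350.0 m

4350.0 m


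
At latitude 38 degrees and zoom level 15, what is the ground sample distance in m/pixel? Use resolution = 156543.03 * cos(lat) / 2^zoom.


res = 156543.03 * cos(38) / 2^15 = 156543.03 * 0.78801075 / 32768 = 3.76 m/pixel

3.76 m/pixel


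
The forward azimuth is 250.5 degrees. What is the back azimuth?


back azimuth = (250.5 + 180) mod 360 = 70.5 degrees

70.5 degrees


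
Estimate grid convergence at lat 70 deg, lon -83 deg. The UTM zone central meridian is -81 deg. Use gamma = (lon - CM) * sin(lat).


gamma = (-83 - -81) * sin(70) = -2 * 0.939693 = -1.879 degrees

-1.879 degrees


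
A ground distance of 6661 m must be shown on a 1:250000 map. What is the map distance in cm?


map_cm = 6661 * 100 / 250000 = 2.6644 cm ≈ 2.66 cm

2.66 cm


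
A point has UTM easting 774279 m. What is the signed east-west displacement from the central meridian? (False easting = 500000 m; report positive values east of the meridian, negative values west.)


displacement = 774279 - 500000 = 274279 m

274279 m


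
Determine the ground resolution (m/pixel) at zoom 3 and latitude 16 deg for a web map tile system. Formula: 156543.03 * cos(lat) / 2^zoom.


res = 156543.03 * cos(16) / 2^3 = 156543.03 * 0.9612617 / 8 = 18809.85 m/pixel

18809.85 m/pixel


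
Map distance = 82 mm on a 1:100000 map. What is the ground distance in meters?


ground = 82 mm * 100000 / 1000 = 8200.0 m

8200.0 m


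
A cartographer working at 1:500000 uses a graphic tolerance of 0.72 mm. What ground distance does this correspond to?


ground = 0.72 mm * 500000 / 1000 = 360.0 m

360.0 m


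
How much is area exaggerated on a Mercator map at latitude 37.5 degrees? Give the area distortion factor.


area_distortion = 1/cos^2(37.5) = 1.589

1.589


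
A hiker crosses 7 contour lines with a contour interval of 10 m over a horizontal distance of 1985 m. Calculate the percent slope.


elevation change = 7 * 10 = 70 m
slope = 70 / 1985 * 100 = 3.5%

3.5%


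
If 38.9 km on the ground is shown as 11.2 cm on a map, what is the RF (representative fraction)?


ground = 38.9 km = 3890000 cm; RF denominator = ground / map = 3890000 / 11.2 ≈ 347321; RF = 1:347321

1:347321


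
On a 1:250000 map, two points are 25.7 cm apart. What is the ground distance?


ground = 25.7 cm * 250000 / 100 = 64250.0 m = 64.25 km

64.25 km


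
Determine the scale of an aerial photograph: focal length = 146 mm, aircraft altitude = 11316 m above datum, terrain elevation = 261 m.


scale = f / (H - h) = 146 mm / 11055 m = 146 / 11055000 = 1:75719

1:75719


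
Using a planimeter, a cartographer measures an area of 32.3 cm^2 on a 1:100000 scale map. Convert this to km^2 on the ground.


ground_area = 32.3 * (100000/100)^2 = 32300000.0 m^2 = 32.3 km^2

32.3 km^2


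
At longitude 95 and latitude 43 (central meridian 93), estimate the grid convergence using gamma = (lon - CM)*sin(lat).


gamma = (95 - 93) * sin(43) = 2 * 0.681998 = 1.364 degrees

1.364 degrees


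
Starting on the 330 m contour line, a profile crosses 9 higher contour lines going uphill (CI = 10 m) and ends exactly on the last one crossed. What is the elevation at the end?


elevation = 330 + 9 * 10 = 420 m

420 m


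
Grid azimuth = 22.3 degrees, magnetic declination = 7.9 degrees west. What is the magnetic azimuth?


magnetic azimuth = grid azimuth - declination (east +ve)
mag_az = 22.3 - -7.9 = 30.2 degrees

30.2 degrees


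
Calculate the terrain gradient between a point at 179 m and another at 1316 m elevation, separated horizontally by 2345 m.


gradient = (1316 - 179) / 2345 = 1137 / 2345 = 0.4849

0.4849


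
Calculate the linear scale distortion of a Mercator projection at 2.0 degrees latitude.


SF = 1 / cos(2.0) = 1 / 0.999391 = 1.001

1.001


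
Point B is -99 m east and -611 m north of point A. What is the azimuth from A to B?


az = atan2(-99, -611) = -170.8 deg
adjusted to 0-360: 189.2 degrees

189.2 degrees


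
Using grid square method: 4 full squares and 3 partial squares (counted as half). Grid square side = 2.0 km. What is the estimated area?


effective squares = 4 + 3 * 0.5 = 5.5
area = 5.5 * 4.0 = 22.0 km^2

22.0 km^2


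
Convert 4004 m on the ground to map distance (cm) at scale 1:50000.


map_cm = 4004 * 100 / 50000 = 8.008 cm ≈ 8.01 cm

8.01 cm


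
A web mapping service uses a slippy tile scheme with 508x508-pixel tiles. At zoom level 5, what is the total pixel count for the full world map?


tiles per axis = 2^5 = 32
total tiles = 32^2 = 1024
pixels per axis = 32 * 508 = 16256
total pixels = 16256^2 = 264257536

264257536 pixels


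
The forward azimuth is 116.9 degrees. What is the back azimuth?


back azimuth = (116.9 + 180) mod 360 = 296.9 degrees

296.9 degrees


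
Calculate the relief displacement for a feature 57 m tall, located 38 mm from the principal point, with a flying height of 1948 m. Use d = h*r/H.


d = h * r / H = 57 * 38 / 1948 = 1.11 mm

1.11 mm


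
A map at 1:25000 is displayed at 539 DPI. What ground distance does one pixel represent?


pixel_cm = 2.54 / 539 ≈ 0.004712 cm
ground = pixel_cm * 25000 / 100 = 2.54 * 25000 / (539 * 100) = 63500 / 53900 ≈ 1.18 m

1.18 m


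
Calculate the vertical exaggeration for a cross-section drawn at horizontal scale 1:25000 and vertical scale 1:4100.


VE = horizontal_scale / vertical_scale = 25000 / 4100 ≈ 6.1

6.1x


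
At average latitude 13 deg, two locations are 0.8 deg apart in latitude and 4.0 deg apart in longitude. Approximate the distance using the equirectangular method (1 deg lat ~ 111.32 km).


dlat_km = 0.8 * 111.32 = 89.056
dlon_km = 4.0 * 111.32 * cos(13) ≈ 433.868
dist = sqrt(89.056^2 + 433.868^2) ≈ 442.9 km

442.9 km


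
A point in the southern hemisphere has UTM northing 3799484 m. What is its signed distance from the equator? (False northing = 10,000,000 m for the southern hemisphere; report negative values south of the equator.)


For southern: actual = 3799484 - 10000000 = -6200516 m

-6200516 m


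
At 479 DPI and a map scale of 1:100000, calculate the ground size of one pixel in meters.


pixel_cm = 2.54 / 479 ≈ 0.005303 cm
ground = pixel_cm * 100000 / 100 = 2.54 * 100000 / (479 * 100) = 254000 / 47900 ≈ 5.3 m

5.3 m


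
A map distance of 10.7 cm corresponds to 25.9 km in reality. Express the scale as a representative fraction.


ground = 25.9 km = 2590000 cm; RF denominator = ground / map = 2590000 / 10.7 ≈ 242056; RF = 1:242056

1:242056


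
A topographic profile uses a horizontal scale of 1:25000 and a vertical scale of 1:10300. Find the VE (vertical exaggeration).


VE = horizontal_scale / vertical_scale = 25000 / 10300 ≈ 2.4

2.4x


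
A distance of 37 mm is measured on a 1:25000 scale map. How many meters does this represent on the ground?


ground = 37 mm * 25000 / 1000 = 925.0 m

925.0 m


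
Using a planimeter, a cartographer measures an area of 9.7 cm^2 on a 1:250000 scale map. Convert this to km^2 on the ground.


ground_area = 9.7 * (250000/100)^2 = 60625000.0 m^2 = 60.625 km^2

60.625 km^2


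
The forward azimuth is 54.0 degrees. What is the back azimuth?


back azimuth = (54.0 + 180) mod 360 = 234.0 degrees

234.0 degrees


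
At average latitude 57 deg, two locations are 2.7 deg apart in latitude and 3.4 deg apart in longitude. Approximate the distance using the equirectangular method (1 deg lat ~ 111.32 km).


dlat_km = 2.7 * 111.32 = 300.564
dlon_km = 3.4 * 111.32 * cos(57) ≈ 206.139
dist = sqrt(300.564^2 + 206.139^2) ≈ 364.5 km

364.5 km


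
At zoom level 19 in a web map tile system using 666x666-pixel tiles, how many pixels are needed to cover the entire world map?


tiles per axis = 2^19 = 524288
total tiles = 524288^2 = 274877906944
pixels per axis = 524288 * 666 = 349175808
total pixels = 349175808^2 = 121923744892452864

121923744892452864 pixels


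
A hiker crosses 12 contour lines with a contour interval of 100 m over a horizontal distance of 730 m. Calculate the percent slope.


elevation change = 12 * 100 = 1200 m
slope = 1200 / 730 * 100 = 164.4%

164.4%


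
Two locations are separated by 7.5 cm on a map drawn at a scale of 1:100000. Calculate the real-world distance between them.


ground = 7.5 cm * 100000 / 100 = 7500.0 m = 7.5 km

7.5 km


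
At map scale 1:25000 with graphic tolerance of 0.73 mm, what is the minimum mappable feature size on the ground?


ground = 0.73 mm * 25000 / 1000 = 18.25 m

18.25 m


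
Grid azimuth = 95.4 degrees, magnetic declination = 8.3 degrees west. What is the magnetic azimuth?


magnetic azimuth = grid azimuth - declination (east +ve)
mag_az = 95.4 - -8.3 = 103.7 degrees

103.7 degrees


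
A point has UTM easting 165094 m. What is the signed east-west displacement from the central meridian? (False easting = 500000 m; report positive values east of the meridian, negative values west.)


displacement = 165094 - 500000 = -334906 m

-334906 m


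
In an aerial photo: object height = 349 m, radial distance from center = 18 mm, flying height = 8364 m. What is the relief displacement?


d = h * r / H = 349 * 18 / 8364 = 0.75 mm

0.75 mm


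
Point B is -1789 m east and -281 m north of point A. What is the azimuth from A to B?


az = atan2(-1789, -281) = -98.9 deg
adjusted to 0-360: 261.1 degrees

261.1 degrees


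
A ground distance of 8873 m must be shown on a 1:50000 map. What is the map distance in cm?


map_cm = 8873 * 100 / 50000 = 17.746 cm ≈ 17.75 cm

17.75 cm


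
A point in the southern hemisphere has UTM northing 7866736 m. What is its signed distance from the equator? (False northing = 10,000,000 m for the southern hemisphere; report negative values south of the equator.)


For southern: actual = 7866736 - 10000000 = -2133264 m

-2133264 m


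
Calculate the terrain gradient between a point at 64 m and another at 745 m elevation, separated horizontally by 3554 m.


gradient = (745 - 64) / 3554 = 681 / 3554 = 0.1916

0.1916


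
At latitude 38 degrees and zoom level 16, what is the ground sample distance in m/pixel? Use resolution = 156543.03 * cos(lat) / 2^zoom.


res = 156543.03 * cos(38) / 2^16 = 156543.03 * 0.78801075 / 65536 = 1.88 m/pixel

1.88 m/pixel


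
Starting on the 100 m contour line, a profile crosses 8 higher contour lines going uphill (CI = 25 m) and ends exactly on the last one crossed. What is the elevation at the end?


elevation = 100 + 8 * 25 = 300 m

300 m


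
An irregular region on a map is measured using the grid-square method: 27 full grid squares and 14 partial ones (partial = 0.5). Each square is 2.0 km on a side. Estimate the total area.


effective squares = 27 + 14 * 0.5 = 34.0
area = 34.0 * 4.0 = 136.0 km^2

136.0 km^2


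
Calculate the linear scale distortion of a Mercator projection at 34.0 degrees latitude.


SF = 1 / cos(34.0) = 1 / 0.829038 = 1.206

1.206


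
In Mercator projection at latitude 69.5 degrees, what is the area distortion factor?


area_distortion = 1/cos^2(69.5) = 8.154

8.154


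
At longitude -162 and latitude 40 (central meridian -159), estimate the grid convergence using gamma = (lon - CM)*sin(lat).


gamma = (-162 - -159) * sin(40) = -3 * 0.642788 = -1.928 degrees

-1.928 degrees


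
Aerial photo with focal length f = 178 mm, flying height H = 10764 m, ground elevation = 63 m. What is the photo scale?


scale = f / (H - h) = 178 mm / 10701 m = 178 / 10701000 = 1:60118

1:60118


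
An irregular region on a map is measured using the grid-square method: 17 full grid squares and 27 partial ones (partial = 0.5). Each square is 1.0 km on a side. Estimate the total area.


effective squares = 17 + 27 * 0.5 = 30.5
area = 30.5 * 1.0 = 30.5 km^2

30.5 km^2


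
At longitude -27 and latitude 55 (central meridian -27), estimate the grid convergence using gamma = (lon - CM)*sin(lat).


gamma = (-27 - -27) * sin(55) = 0 * 0.819152 = 0.0 degrees

0.0 degrees


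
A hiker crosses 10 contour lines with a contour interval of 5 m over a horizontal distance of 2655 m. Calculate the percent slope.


elevation change = 10 * 5 = 50 m
slope = 50 / 2655 * 100 = 1.9%

1.9%


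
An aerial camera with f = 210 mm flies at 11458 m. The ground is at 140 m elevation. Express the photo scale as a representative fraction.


scale = f / (H - h) = 210 mm / 11318 m = 210 / 11318000 = 1:53895

1:53895


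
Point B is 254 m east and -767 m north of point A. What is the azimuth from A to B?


az = atan2(254, -767) = 161.7 deg
adjusted to 0-360: 161.7 degrees

161.7 degrees


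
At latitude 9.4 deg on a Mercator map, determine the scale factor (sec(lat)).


SF = 1 / cos(9.4) = 1 / 0.986572 = 1.014

1.014


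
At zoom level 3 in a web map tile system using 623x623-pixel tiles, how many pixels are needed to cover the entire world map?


tiles per axis = 2^3 = 8
total tiles = 8^2 = 64
pixels per axis = 8 * 623 = 4984
total pixels = 4984^2 = 24840256

24840256 pixels


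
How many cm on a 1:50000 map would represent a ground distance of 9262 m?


map_cm = 9262 * 100 / 50000 = 18.524 cm ≈ 18.52 cm

18.52 cm


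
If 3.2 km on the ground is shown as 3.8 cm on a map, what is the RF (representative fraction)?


ground = 3.2 km = 320000 cm; RF denominator = ground / map = 320000 / 3.8 ≈ 84211; RF = 1:84211

1:84211


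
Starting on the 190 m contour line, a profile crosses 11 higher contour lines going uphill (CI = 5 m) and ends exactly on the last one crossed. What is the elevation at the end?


elevation = 190 + 11 * 5 = 245 m

245 m
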